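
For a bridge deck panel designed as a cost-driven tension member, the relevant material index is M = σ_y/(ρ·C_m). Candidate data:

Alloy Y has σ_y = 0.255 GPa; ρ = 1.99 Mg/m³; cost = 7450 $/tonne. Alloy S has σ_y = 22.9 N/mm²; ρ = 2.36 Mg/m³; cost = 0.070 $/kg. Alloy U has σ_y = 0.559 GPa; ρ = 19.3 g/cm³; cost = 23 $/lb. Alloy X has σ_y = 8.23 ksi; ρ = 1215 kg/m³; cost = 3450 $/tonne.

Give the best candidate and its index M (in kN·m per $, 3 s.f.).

alloy S, M = 139 kN·m per $

Convert each candidate to consistent units, then evaluate M:
  alloy Y: σ_y = 255.0 MPa, ρ = 1990 kg/m³, cost = 7.450 $/kg
  alloy S: σ_y = 22.90 MPa, ρ = 2360 kg/m³, cost = 0.07000 $/kg
  alloy U: σ_y = 559.0 MPa, ρ = 19300 kg/m³, cost = 50.71 $/kg
  alloy X: σ_y = 56.74 MPa, ρ = 1215 kg/m³, cost = 3.450 $/kg
  alloy S: M = 139 kN·m per $
  alloy Y: M = 17.2 kN·m per $
  alloy X: M = 13.5 kN·m per $
  alloy U: M = 0.571 kN·m per $
Alloy S ranks first.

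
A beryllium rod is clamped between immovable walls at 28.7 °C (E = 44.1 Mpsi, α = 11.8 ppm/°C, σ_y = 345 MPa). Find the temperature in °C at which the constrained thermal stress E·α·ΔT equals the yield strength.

E = 44.1 Mpsi = 304.1 GPa.
E·α·ΔT = 345.0 MPa ⇒ ΔT = 345.0 / (304.1×10³ × 11.8×10⁻⁶) = 96.16 K.
T = 28.7 + 96.16 = 124.9 °C.

125 °C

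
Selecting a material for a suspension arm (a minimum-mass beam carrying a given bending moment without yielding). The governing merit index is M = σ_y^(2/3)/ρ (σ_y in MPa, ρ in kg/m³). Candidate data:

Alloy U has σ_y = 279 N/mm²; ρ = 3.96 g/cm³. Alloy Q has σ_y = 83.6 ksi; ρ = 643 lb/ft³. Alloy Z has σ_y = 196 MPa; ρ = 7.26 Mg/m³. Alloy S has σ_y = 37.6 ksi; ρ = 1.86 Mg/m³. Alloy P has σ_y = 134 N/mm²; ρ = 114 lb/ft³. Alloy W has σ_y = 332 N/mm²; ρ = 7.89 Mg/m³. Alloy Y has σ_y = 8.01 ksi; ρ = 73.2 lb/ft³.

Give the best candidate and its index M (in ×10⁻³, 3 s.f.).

After converting to SI:
  alloy U: σ_y = 279.0 MPa, ρ = 3960 kg/m³
  alloy Q: σ_y = 576.4 MPa, ρ = 10300 kg/m³
  alloy Z: σ_y = 196.0 MPa, ρ = 7260 kg/m³
  alloy S: σ_y = 259.2 MPa, ρ = 1860 kg/m³
  alloy P: σ_y = 134.0 MPa, ρ = 1826 kg/m³
  alloy W: σ_y = 332.0 MPa, ρ = 7890 kg/m³
  alloy Y: σ_y = 55.23 MPa, ρ = 1173 kg/m³
  alloy S: M = 21.9×10⁻³
  alloy P: M = 14.3×10⁻³
  alloy Y: M = 12.4×10⁻³
  alloy U: M = 10.8×10⁻³
  alloy Q: M = 6.72×10⁻³
  alloy W: M = 6.08×10⁻³
  alloy Z: M = 4.65×10⁻³
Alloy S ranks first.

alloy S, M = 21.9×10⁻³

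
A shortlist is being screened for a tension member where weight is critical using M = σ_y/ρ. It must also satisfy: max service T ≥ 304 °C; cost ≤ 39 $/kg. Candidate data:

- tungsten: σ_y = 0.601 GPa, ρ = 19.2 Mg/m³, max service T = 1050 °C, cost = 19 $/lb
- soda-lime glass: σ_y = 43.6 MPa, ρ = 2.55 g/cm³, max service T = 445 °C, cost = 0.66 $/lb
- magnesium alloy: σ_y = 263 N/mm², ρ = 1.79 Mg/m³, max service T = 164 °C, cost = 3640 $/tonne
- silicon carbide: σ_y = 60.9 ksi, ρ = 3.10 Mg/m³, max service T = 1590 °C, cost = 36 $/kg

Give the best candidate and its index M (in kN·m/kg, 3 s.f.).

silicon carbide, M = 135 kN·m/kg

Screen on constraints: max service T ≥ 304 °C; cost ≤ 39 $/kg. Survivors: soda-lime glass, silicon carbide.
After converting to SI:
  soda-lime glass: σ_y = 43.60 MPa, ρ = 2550 kg/m³
  silicon carbide: σ_y = 419.9 MPa, ρ = 3100 kg/m³
  silicon carbide: M = 135 kN·m/kg
  soda-lime glass: M = 17.1 kN·m/kg
Silicon carbide ranks first.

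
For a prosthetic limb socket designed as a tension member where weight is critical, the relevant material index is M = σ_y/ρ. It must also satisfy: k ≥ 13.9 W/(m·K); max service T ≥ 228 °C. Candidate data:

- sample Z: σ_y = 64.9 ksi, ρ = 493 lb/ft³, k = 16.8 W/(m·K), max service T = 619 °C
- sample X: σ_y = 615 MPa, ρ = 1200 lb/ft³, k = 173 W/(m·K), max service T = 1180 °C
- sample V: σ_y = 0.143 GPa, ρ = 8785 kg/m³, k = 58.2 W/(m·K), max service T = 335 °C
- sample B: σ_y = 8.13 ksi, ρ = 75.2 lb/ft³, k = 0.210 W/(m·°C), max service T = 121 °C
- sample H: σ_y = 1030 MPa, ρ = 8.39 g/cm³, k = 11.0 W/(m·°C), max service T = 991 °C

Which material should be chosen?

Screen on constraints: k ≥ 13.9 W/(m·K); max service T ≥ 228 °C. Survivors: sample Z, sample X, sample V.
In SI units:
  sample Z: σ_y = 447.5 MPa, ρ = 7897 kg/m³
  sample X: σ_y = 615.0 MPa, ρ = 19220 kg/m³
  sample V: σ_y = 143.0 MPa, ρ = 8785 kg/m³
  sample Z: M = 56.7 kN·m/kg
  sample X: M = 32.0 kN·m/kg
  sample V: M = 16.3 kN·m/kg
The maximum is for sample Z.

sample Z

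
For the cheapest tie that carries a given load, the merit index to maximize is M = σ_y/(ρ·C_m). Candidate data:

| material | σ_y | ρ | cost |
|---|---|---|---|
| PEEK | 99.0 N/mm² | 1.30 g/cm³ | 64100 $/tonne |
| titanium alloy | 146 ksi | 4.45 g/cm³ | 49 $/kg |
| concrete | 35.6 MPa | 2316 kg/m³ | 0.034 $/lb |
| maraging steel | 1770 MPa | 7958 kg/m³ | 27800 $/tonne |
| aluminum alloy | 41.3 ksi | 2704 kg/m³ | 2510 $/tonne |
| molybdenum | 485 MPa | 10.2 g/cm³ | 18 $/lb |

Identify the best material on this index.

concrete

Normalizing units and computing the index:
  PEEK: σ_y = 99.00 MPa, ρ = 1300 kg/m³, cost = 64.10 $/kg
  titanium alloy: σ_y = 1007 MPa, ρ = 4450 kg/m³, cost = 49.00 $/kg
  concrete: σ_y = 35.60 MPa, ρ = 2316 kg/m³, cost = 0.07496 $/kg
  maraging steel: σ_y = 1770 MPa, ρ = 7958 kg/m³, cost = 27.80 $/kg
  aluminum alloy: σ_y = 284.8 MPa, ρ = 2704 kg/m³, cost = 2.510 $/kg
  molybdenum: σ_y = 485.0 MPa, ρ = 10200 kg/m³, cost = 39.68 $/kg
  concrete: M = 205 kN·m per $
  aluminum alloy: M = 42.0 kN·m per $
  maraging steel: M = 8.00 kN·m per $
  titanium alloy: M = 4.62 kN·m per $
  molybdenum: M = 1.20 kN·m per $
  PEEK: M = 1.19 kN·m per $
Concrete ranks first.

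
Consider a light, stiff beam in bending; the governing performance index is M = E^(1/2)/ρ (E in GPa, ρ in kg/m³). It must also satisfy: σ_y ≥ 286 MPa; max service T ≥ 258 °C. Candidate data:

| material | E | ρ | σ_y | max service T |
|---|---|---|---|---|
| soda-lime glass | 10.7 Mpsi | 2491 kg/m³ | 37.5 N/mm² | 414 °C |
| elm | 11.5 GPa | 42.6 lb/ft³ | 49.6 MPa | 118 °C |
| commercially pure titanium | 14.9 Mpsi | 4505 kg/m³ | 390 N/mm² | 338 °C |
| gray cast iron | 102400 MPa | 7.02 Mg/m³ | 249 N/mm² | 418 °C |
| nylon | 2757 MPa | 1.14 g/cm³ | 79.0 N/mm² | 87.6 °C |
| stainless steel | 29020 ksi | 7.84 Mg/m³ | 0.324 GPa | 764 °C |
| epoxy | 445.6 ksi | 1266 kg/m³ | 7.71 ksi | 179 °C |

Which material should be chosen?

Screen on constraints: σ_y ≥ 286 MPa; max service T ≥ 258 °C. Survivors: commercially pure titanium, stainless steel.
After converting to SI:
  commercially pure titanium: E = 102.7 GPa, ρ = 4505 kg/m³
  stainless steel: E = 200.1 GPa, ρ = 7840 kg/m³
  commercially pure titanium: M = 2.25×10⁻³
  stainless steel: M = 1.80×10⁻³
Highest index: commercially pure titanium.

commercially pure titanium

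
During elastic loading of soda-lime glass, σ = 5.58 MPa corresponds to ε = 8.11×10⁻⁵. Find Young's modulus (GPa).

68.8 GPa

E = σ/ε = 5.58 MPa / 8.11×10⁻⁵ = 68800 MPa = 68.8 GPa.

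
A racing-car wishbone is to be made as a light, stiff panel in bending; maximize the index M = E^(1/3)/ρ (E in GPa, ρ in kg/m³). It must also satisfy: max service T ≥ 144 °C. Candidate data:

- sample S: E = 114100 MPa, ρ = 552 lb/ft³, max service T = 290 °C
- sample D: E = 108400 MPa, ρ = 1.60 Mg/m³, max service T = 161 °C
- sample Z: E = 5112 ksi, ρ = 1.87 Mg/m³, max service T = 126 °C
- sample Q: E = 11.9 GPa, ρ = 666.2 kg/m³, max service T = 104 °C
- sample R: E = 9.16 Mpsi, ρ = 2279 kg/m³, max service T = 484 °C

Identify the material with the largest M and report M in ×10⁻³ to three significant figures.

sample D, M = 2.98×10⁻³

Screen on constraints: max service T ≥ 144 °C. Survivors: sample S, sample D, sample R.
After converting to SI:
  sample S: E = 114.1 GPa, ρ = 8842 kg/m³
  sample D: E = 108.4 GPa, ρ = 1600 kg/m³
  sample R: E = 63.16 GPa, ρ = 2279 kg/m³
  sample D: M = 2.98×10⁻³
  sample R: M = 1.75×10⁻³
  sample S: M = 0.549×10⁻³
Sample D has the largest M.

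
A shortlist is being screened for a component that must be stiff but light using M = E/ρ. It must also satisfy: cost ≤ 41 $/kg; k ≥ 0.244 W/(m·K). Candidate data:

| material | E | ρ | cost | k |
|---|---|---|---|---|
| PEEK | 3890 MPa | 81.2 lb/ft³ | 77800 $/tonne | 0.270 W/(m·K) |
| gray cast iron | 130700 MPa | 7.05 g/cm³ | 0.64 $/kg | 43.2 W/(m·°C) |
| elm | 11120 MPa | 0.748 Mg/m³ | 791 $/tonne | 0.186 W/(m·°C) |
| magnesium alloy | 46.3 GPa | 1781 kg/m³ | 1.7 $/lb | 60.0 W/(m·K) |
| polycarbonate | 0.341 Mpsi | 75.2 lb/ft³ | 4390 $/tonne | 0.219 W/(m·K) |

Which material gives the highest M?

magnesium alloy

Screen on constraints: cost ≤ 41 $/kg; k ≥ 0.244 W/(m·K). Survivors: gray cast iron, magnesium alloy.
Putting every candidate on a common basis:
  gray cast iron: E = 130.7 GPa, ρ = 7050 kg/m³
  magnesium alloy: E = 46.30 GPa, ρ = 1781 kg/m³
  magnesium alloy: M = 26.0 MN·m/kg
  gray cast iron: M = 18.5 MN·m/kg
Magnesium alloy ranks first.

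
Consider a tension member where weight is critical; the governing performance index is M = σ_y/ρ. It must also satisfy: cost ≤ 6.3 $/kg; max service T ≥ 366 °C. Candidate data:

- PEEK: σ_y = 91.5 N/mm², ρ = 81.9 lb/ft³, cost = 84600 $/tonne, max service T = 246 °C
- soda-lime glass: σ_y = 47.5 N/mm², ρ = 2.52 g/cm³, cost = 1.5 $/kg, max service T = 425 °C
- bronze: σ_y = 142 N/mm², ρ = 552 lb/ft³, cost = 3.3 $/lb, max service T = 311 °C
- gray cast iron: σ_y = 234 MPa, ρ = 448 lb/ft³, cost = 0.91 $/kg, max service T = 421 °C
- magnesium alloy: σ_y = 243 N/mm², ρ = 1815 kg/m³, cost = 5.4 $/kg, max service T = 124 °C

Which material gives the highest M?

Screen on constraints: cost ≤ 6.3 $/kg; max service T ≥ 366 °C. Survivors: soda-lime glass, gray cast iron.
Convert each candidate to consistent units, then evaluate M:
  soda-lime glass: σ_y = 47.50 MPa, ρ = 2520 kg/m³
  gray cast iron: σ_y = 234.0 MPa, ρ = 7176 kg/m³
  gray cast iron: M = 32.6 kN·m/kg
  soda-lime glass: M = 18.8 kN·m/kg
Gray cast iron has the largest M.

gray cast iron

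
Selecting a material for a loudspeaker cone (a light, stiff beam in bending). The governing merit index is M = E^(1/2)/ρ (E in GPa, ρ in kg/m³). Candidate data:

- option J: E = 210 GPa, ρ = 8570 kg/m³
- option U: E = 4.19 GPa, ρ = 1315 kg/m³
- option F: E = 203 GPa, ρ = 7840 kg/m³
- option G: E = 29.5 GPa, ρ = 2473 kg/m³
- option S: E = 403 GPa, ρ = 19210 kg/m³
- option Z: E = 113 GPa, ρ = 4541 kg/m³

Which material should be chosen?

Per-candidate index values:
  option Z: M = 2.34×10⁻³
  option G: M = 2.20×10⁻³
  option F: M = 1.82×10⁻³
  option J: M = 1.69×10⁻³
  option U: M = 1.56×10⁻³
  option S: M = 1.05×10⁻³
The maximum is for option Z.

option Z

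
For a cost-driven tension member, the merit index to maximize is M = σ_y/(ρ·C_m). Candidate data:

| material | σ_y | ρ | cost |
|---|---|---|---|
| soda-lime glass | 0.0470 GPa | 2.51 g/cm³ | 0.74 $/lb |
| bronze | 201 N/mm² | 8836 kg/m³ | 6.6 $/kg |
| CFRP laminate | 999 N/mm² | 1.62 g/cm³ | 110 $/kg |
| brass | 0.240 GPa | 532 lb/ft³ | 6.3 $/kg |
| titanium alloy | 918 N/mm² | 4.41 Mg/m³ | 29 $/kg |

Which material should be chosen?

Putting every candidate on a common basis:
  soda-lime glass: σ_y = 47.00 MPa, ρ = 2510 kg/m³, cost = 1.631 $/kg
  bronze: σ_y = 201.0 MPa, ρ = 8836 kg/m³, cost = 6.600 $/kg
  CFRP laminate: σ_y = 999.0 MPa, ρ = 1620 kg/m³, cost = 110.0 $/kg
  brass: σ_y = 240.0 MPa, ρ = 8522 kg/m³, cost = 6.300 $/kg
  titanium alloy: σ_y = 918.0 MPa, ρ = 4410 kg/m³, cost = 29.00 $/kg
  soda-lime glass: M = 11.5 kN·m per $
  titanium alloy: M = 7.18 kN·m per $
  CFRP laminate: M = 5.61 kN·m per $
  brass: M = 4.47 kN·m per $
  bronze: M = 3.45 kN·m per $
Soda-lime glass has the largest M.

soda-lime glass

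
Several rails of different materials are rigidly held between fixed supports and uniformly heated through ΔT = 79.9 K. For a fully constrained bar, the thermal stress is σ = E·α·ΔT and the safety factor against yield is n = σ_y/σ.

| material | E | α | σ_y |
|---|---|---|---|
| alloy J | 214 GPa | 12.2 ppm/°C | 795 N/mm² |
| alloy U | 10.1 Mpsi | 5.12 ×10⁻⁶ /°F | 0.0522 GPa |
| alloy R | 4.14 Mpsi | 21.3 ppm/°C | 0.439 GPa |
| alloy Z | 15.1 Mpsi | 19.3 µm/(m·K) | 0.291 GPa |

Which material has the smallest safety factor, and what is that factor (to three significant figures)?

In consistent units (E in GPa, α in ×10⁻⁶/K, σ_y in MPa):
  alloy J: E = 214.0, α = 12.2, σ_y = 795.0 → σ = 209 MPa, n = 3.81
  alloy U: E = 69.64, α = 9.22, σ_y = 52.20 → σ = 51.3 MPa, n = 1.02
  alloy R: E = 28.54, α = 21.3, σ_y = 439.0 → σ = 48.6 MPa, n = 9.04
  alloy Z: E = 104.1, α = 19.3, σ_y = 291.0 → σ = 161 MPa, n = 1.81
Smallest n: alloy U with n = 1.02.

alloy U, n = 1.02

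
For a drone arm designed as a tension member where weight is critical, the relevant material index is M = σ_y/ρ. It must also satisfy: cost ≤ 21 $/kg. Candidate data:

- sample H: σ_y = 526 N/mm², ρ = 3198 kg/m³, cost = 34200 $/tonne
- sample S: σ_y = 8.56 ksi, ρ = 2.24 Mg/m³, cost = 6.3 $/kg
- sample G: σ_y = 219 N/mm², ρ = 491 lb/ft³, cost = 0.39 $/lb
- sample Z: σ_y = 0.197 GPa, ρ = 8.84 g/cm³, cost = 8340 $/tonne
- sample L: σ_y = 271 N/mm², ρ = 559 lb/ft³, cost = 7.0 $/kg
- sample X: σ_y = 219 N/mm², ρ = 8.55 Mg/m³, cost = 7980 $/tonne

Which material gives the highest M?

sample L

Screen on constraints: cost ≤ 21 $/kg. Survivors: sample S, sample G, sample Z, sample L, sample X.
In SI units:
  sample S: σ_y = 59.02 MPa, ρ = 2240 kg/m³
  sample G: σ_y = 219.0 MPa, ρ = 7865 kg/m³
  sample Z: σ_y = 197.0 MPa, ρ = 8840 kg/m³
  sample L: σ_y = 271.0 MPa, ρ = 8954 kg/m³
  sample X: σ_y = 219.0 MPa, ρ = 8550 kg/m³
  sample L: M = 30.3 kN·m/kg
  sample G: M = 27.8 kN·m/kg
  sample S: M = 26.3 kN·m/kg
  sample X: M = 25.6 kN·m/kg
  sample Z: M = 22.3 kN·m/kg
Sample L ranks first.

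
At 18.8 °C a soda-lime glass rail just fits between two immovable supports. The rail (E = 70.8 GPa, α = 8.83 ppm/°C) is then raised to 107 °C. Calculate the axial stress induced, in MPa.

55.1 MPa

ΔT = 88.20 K. Constrained thermal stress σ = E·α·ΔT = 70.80×10³ MPa × 8.83×10⁻⁶ × 88.20 = 55.1 MPa (compressive).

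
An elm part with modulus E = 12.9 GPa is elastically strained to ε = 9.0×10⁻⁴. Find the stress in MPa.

11.6 MPa

σ = E·ε = 12900 MPa × 9.0×10⁻⁴ = 11.6 MPa.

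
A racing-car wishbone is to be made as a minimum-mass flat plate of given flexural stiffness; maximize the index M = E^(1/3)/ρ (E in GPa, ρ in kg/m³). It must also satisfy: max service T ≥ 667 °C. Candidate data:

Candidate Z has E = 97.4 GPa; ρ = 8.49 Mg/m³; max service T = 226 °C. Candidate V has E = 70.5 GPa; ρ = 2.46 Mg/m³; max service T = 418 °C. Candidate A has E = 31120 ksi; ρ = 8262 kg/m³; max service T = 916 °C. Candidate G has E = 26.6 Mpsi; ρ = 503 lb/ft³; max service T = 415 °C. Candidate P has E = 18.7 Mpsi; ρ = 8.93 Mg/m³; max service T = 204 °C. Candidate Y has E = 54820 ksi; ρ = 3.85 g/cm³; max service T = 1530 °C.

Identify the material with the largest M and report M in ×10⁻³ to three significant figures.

Screen on constraints: max service T ≥ 667 °C. Survivors: candidate A, candidate Y.
Normalizing units and computing the index:
  candidate A: E = 214.6 GPa, ρ = 8262 kg/m³
  candidate Y: E = 378.0 GPa, ρ = 3850 kg/m³
  candidate Y: M = 1.88×10⁻³
  candidate A: M = 0.725×10⁻³
Highest index: candidate Y.

candidate Y, M = 1.88×10⁻³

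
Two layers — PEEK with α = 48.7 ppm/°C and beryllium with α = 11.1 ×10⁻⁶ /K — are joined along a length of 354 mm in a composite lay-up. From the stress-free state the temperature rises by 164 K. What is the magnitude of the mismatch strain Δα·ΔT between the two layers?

Δα = |48.7 − 11.1|×10⁻⁶/K = 37.6×10⁻⁶/K.
Mismatch strain = Δα·ΔT = 37.6×10⁻⁶ × 164.0 = 6.17×10⁻³.

6.17×10⁻³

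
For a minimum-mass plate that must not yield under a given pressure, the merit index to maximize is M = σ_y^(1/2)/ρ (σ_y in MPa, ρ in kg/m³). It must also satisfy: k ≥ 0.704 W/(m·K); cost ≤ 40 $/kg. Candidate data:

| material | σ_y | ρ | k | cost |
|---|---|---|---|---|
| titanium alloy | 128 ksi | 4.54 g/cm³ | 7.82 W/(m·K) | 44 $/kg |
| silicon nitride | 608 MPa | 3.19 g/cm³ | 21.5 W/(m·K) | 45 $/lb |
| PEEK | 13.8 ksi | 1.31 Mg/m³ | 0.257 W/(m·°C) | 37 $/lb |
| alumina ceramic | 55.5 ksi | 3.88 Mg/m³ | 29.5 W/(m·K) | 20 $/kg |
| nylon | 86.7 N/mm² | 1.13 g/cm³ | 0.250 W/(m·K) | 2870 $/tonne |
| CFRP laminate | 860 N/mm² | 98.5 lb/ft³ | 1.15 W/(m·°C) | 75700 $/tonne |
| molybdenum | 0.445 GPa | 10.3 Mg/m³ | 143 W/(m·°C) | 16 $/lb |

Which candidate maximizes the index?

Screen on constraints: k ≥ 0.704 W/(m·K); cost ≤ 40 $/kg. Survivors: alumina ceramic, molybdenum.
In SI units:
  alumina ceramic: σ_y = 382.7 MPa, ρ = 3880 kg/m³
  molybdenum: σ_y = 445.0 MPa, ρ = 10300 kg/m³
  alumina ceramic: M = 5.04×10⁻³
  molybdenum: M = 2.05×10⁻³
Alumina ceramic ranks first.

alumina ceramic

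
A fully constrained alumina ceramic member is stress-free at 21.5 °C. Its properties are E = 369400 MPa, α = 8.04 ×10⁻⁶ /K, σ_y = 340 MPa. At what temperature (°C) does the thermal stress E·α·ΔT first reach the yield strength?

E = 369400 MPa = 369.4 GPa.
E·α·ΔT = 340.0 MPa ⇒ ΔT = 340.0 / (369.4×10³ × 8.04×10⁻⁶) = 114.5 K.
T = 21.5 + 114.5 = 136.0 °C.

136 °C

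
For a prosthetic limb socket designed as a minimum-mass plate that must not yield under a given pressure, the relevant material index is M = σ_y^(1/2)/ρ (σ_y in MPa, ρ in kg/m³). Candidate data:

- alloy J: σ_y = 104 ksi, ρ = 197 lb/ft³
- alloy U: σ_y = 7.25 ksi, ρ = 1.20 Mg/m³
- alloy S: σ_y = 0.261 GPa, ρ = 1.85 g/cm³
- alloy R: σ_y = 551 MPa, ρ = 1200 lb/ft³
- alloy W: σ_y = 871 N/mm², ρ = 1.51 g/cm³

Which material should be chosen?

alloy W

After converting to SI:
  alloy J: σ_y = 717.1 MPa, ρ = 3156 kg/m³
  alloy U: σ_y = 49.99 MPa, ρ = 1200 kg/m³
  alloy S: σ_y = 261.0 MPa, ρ = 1850 kg/m³
  alloy R: σ_y = 551.0 MPa, ρ = 19220 kg/m³
  alloy W: σ_y = 871.0 MPa, ρ = 1510 kg/m³
  alloy W: M = 19.5×10⁻³
  alloy S: M = 8.73×10⁻³
  alloy J: M = 8.49×10⁻³
  alloy U: M = 5.89×10⁻³
  alloy R: M = 1.22×10⁻³
Alloy W ranks first.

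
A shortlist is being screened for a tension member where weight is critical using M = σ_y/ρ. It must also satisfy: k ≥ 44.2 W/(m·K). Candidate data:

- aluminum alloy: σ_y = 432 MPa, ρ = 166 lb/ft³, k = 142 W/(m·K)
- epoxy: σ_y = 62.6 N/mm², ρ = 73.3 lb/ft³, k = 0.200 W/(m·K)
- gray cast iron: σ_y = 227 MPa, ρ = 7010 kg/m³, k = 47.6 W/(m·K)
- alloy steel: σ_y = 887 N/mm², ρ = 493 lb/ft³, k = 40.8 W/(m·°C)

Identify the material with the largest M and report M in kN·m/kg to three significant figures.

Screen on constraints: k ≥ 44.2 W/(m·K). Survivors: aluminum alloy, gray cast iron.
Convert each candidate to consistent units, then evaluate M:
  aluminum alloy: σ_y = 432.0 MPa, ρ = 2659 kg/m³
  gray cast iron: σ_y = 227.0 MPa, ρ = 7010 kg/m³
  aluminum alloy: M = 162 kN·m/kg
  gray cast iron: M = 32.4 kN·m/kg
Aluminum alloy has the largest M.

aluminum alloy, M = 162 kN·m/kg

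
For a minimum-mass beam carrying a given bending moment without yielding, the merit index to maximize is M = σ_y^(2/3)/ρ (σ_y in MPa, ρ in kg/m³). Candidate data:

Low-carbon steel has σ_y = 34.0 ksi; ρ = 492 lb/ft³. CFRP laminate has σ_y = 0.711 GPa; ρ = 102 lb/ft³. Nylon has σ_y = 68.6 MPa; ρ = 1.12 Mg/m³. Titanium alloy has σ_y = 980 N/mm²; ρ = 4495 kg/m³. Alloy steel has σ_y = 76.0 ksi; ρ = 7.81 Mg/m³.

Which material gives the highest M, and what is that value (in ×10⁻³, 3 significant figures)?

CFRP laminate, M = 48.8×10⁻³

In SI units:
  low-carbon steel: σ_y = 234.4 MPa, ρ = 7881 kg/m³
  CFRP laminate: σ_y = 711.0 MPa, ρ = 1634 kg/m³
  nylon: σ_y = 68.60 MPa, ρ = 1120 kg/m³
  titanium alloy: σ_y = 980.0 MPa, ρ = 4495 kg/m³
  alloy steel: σ_y = 524.0 MPa, ρ = 7810 kg/m³
  CFRP laminate: M = 48.8×10⁻³
  titanium alloy: M = 21.9×10⁻³
  nylon: M = 15.0×10⁻³
  alloy steel: M = 8.32×10⁻³
  low-carbon steel: M = 4.82×10⁻³
CFRP laminate ranks first.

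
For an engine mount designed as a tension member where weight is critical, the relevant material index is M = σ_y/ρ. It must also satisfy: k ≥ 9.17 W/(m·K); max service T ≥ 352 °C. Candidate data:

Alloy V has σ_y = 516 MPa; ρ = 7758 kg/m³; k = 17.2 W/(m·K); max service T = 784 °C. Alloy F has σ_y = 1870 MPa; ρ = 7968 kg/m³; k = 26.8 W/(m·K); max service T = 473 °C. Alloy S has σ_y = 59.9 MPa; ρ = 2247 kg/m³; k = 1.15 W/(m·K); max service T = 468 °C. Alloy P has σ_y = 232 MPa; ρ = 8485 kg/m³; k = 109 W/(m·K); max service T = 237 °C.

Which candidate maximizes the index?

alloy F

Screen on constraints: k ≥ 9.17 W/(m·K); max service T ≥ 352 °C. Survivors: alloy V, alloy F.
Evaluate M for each candidate:
  alloy F: M = 235 kN·m/kg
  alloy V: M = 66.5 kN·m/kg
The maximum is for alloy F.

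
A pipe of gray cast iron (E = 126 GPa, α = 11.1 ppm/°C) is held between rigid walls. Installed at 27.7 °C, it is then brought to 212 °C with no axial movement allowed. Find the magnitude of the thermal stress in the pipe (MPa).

ΔT = 184.3 K. Constrained thermal stress σ = E·α·ΔT = 126.0×10³ MPa × 11.1×10⁻⁶ × 184.3 = 258 MPa (compressive).

258 MPa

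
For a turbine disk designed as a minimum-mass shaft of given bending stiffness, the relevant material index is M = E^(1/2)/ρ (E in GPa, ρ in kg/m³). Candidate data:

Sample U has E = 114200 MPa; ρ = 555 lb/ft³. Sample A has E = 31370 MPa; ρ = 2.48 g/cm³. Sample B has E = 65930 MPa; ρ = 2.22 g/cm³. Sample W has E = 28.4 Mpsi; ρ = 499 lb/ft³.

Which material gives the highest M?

After converting to SI:
  sample U: E = 114.2 GPa, ρ = 8890 kg/m³
  sample A: E = 31.37 GPa, ρ = 2480 kg/m³
  sample B: E = 65.93 GPa, ρ = 2220 kg/m³
  sample W: E = 195.8 GPa, ρ = 7993 kg/m³
  sample B: M = 3.66×10⁻³
  sample A: M = 2.26×10⁻³
  sample W: M = 1.75×10⁻³
  sample U: M = 1.20×10⁻³
The maximum is for sample B.

sample B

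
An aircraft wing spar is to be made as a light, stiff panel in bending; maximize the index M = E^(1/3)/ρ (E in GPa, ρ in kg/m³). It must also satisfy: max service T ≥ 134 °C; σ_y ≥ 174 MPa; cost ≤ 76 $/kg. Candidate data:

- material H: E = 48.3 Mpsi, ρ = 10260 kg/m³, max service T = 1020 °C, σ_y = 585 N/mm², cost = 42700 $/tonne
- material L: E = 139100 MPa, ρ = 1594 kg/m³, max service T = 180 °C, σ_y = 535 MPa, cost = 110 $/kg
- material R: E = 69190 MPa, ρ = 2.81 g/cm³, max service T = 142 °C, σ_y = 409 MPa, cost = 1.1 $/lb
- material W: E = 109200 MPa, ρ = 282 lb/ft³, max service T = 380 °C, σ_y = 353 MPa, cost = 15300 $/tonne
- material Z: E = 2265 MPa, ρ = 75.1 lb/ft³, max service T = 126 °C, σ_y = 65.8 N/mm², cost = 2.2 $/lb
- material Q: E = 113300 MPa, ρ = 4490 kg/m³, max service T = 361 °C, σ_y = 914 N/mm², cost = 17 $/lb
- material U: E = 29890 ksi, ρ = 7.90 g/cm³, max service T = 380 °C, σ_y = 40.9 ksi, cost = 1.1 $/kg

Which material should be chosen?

Screen on constraints: max service T ≥ 134 °C; σ_y ≥ 174 MPa; cost ≤ 76 $/kg. Survivors: material H, material R, material W, material Q, material U.
Putting every candidate on a common basis:
  material H: E = 333.0 GPa, ρ = 10260 kg/m³
  material R: E = 69.19 GPa, ρ = 2810 kg/m³
  material W: E = 109.2 GPa, ρ = 4517 kg/m³
  material Q: E = 113.3 GPa, ρ = 4490 kg/m³
  material U: E = 206.1 GPa, ρ = 7900 kg/m³
  material R: M = 1.46×10⁻³
  material Q: M = 1.08×10⁻³
  material W: M = 1.06×10⁻³
  material U: M = 0.748×10⁻³
  material H: M = 0.676×10⁻³
Material R ranks first.

material R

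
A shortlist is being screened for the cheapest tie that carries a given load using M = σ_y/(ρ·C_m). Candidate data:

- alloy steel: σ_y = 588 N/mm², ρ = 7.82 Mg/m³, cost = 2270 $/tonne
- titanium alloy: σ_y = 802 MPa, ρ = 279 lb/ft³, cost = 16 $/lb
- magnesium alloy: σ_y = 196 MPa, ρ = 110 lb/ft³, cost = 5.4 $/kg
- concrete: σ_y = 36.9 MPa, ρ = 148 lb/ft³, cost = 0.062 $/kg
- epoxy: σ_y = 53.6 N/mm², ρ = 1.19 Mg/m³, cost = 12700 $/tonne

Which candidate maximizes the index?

In SI units:
  alloy steel: σ_y = 588.0 MPa, ρ = 7820 kg/m³, cost = 2.270 $/kg
  titanium alloy: σ_y = 802.0 MPa, ρ = 4469 kg/m³, cost = 35.27 $/kg
  magnesium alloy: σ_y = 196.0 MPa, ρ = 1762 kg/m³, cost = 5.400 $/kg
  concrete: σ_y = 36.90 MPa, ρ = 2371 kg/m³, cost = 0.06200 $/kg
  epoxy: σ_y = 53.60 MPa, ρ = 1190 kg/m³, cost = 12.70 $/kg
  concrete: M = 251 kN·m per $
  alloy steel: M = 33.1 kN·m per $
  magnesium alloy: M = 20.6 kN·m per $
  titanium alloy: M = 5.09 kN·m per $
  epoxy: M = 3.55 kN·m per $
Concrete has the largest M.

concrete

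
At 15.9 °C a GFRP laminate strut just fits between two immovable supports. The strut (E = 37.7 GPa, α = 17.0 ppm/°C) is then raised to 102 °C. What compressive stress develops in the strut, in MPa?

ΔT = 86.10 K. Constrained thermal stress σ = E·α·ΔT = 37.70×10³ MPa × 17.0×10⁻⁶ × 86.10 = 55.2 MPa (compressive).

55.2 MPa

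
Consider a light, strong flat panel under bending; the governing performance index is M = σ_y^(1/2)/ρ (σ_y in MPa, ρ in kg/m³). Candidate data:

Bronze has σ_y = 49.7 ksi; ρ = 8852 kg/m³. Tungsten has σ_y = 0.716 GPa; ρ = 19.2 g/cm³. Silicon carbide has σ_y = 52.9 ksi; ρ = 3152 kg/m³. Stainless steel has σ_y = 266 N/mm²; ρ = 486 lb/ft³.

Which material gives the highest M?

Normalizing units and computing the index:
  bronze: σ_y = 342.7 MPa, ρ = 8852 kg/m³
  tungsten: σ_y = 716.0 MPa, ρ = 19200 kg/m³
  silicon carbide: σ_y = 364.7 MPa, ρ = 3152 kg/m³
  stainless steel: σ_y = 266.0 MPa, ρ = 7785 kg/m³
  silicon carbide: M = 6.06×10⁻³
  stainless steel: M = 2.09×10⁻³
  bronze: M = 2.09×10⁻³
  tungsten: M = 1.39×10⁻³
Silicon carbide ranks first.

silicon carbide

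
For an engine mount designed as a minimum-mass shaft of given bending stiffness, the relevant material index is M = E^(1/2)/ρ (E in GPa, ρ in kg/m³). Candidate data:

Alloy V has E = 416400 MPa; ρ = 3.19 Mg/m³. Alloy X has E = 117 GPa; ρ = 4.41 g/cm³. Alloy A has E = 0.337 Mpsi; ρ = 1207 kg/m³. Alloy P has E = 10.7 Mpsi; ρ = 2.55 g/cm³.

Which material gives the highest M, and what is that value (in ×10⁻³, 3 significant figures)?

alloy V, M = 6.40×10⁻³

After converting to SI:
  alloy V: E = 416.4 GPa, ρ = 3190 kg/m³
  alloy X: E = 117.0 GPa, ρ = 4410 kg/m³
  alloy A: E = 2.324 GPa, ρ = 1207 kg/m³
  alloy P: E = 73.77 GPa, ρ = 2550 kg/m³
  alloy V: M = 6.40×10⁻³
  alloy P: M = 3.37×10⁻³
  alloy X: M = 2.45×10⁻³
  alloy A: M = 1.26×10⁻³
The maximum is for alloy V.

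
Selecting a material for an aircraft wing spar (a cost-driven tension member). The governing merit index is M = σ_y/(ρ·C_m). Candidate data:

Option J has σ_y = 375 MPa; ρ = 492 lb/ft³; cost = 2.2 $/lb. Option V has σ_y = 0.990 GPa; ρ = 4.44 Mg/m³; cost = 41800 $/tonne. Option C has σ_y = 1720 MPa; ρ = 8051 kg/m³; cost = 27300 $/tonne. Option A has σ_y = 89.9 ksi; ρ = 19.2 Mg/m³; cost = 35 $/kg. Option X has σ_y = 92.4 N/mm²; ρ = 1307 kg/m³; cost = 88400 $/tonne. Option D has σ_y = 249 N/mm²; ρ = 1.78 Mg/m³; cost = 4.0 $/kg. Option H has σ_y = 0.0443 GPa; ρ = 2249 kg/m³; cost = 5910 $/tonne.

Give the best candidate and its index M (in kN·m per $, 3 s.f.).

Convert each candidate to consistent units, then evaluate M:
  option J: σ_y = 375.0 MPa, ρ = 7881 kg/m³, cost = 4.850 $/kg
  option V: σ_y = 990.0 MPa, ρ = 4440 kg/m³, cost = 41.80 $/kg
  option C: σ_y = 1720 MPa, ρ = 8051 kg/m³, cost = 27.30 $/kg
  option A: σ_y = 619.8 MPa, ρ = 19200 kg/m³, cost = 35.00 $/kg
  option X: σ_y = 92.40 MPa, ρ = 1307 kg/m³, cost = 88.40 $/kg
  option D: σ_y = 249.0 MPa, ρ = 1780 kg/m³, cost = 4.000 $/kg
  option H: σ_y = 44.30 MPa, ρ = 2249 kg/m³, cost = 5.910 $/kg
  option D: M = 35.0 kN·m per $
  option J: M = 9.81 kN·m per $
  option C: M = 7.83 kN·m per $
  option V: M = 5.33 kN·m per $
  option H: M = 3.33 kN·m per $
  option A: M = 0.922 kN·m per $
  option X: M = 0.800 kN·m per $
Option D ranks first.

option D, M = 35.0 kN·m per $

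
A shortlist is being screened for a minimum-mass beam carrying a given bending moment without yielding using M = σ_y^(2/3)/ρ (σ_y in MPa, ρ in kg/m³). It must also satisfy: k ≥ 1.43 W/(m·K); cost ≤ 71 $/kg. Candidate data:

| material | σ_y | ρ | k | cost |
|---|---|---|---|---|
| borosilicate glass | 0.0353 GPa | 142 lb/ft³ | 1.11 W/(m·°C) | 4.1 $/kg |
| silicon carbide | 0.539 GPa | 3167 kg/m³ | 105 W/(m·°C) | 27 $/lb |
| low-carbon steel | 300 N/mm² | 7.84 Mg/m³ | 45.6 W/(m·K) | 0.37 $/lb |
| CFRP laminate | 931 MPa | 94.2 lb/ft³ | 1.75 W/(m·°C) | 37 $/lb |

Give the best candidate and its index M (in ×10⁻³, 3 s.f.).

silicon carbide, M = 20.9×10⁻³

Screen on constraints: k ≥ 1.43 W/(m·K); cost ≤ 71 $/kg. Survivors: silicon carbide, low-carbon steel.
Normalizing units and computing the index:
  silicon carbide: σ_y = 539.0 MPa, ρ = 3167 kg/m³
  low-carbon steel: σ_y = 300.0 MPa, ρ = 7840 kg/m³
  silicon carbide: M = 20.9×10⁻³
  low-carbon steel: M = 5.72×10⁻³
Silicon carbide has the largest M.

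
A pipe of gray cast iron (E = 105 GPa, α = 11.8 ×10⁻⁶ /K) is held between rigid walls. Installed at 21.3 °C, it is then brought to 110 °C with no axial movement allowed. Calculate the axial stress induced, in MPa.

110 MPa

ΔT = 88.70 K. Constrained thermal stress σ = E·α·ΔT = 105.0×10³ MPa × 11.8×10⁻⁶ × 88.70 = 110 MPa (compressive).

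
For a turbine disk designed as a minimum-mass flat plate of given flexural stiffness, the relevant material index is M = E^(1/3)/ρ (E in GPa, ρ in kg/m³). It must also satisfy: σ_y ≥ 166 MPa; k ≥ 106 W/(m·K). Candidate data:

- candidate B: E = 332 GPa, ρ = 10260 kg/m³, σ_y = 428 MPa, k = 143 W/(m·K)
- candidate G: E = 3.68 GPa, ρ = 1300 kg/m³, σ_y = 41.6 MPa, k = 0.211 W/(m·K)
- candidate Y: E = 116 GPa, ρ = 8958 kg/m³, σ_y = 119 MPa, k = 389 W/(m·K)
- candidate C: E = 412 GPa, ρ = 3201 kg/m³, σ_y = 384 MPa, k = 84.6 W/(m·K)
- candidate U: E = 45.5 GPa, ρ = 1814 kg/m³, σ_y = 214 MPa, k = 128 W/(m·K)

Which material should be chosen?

Screen on constraints: σ_y ≥ 166 MPa; k ≥ 106 W/(m·K). Survivors: candidate B, candidate U.
Per-candidate index values:
  candidate U: M = 1.97×10⁻³
  candidate B: M = 0.675×10⁻³
Highest index: candidate U.

candidate U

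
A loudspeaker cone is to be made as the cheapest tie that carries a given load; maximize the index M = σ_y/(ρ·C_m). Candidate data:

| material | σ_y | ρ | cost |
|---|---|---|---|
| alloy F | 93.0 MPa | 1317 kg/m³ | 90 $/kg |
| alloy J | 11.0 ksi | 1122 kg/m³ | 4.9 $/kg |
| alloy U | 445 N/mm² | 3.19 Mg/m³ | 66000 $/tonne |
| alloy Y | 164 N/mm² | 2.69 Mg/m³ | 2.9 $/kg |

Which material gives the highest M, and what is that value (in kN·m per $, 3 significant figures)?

alloy Y, M = 21.0 kN·m per $

In SI units:
  alloy F: σ_y = 93.00 MPa, ρ = 1317 kg/m³, cost = 90.00 $/kg
  alloy J: σ_y = 75.84 MPa, ρ = 1122 kg/m³, cost = 4.900 $/kg
  alloy U: σ_y = 445.0 MPa, ρ = 3190 kg/m³, cost = 66.00 $/kg
  alloy Y: σ_y = 164.0 MPa, ρ = 2690 kg/m³, cost = 2.900 $/kg
  alloy Y: M = 21.0 kN·m per $
  alloy J: M = 13.8 kN·m per $
  alloy U: M = 2.11 kN·m per $
  alloy F: M = 0.785 kN·m per $
Alloy Y has the largest M.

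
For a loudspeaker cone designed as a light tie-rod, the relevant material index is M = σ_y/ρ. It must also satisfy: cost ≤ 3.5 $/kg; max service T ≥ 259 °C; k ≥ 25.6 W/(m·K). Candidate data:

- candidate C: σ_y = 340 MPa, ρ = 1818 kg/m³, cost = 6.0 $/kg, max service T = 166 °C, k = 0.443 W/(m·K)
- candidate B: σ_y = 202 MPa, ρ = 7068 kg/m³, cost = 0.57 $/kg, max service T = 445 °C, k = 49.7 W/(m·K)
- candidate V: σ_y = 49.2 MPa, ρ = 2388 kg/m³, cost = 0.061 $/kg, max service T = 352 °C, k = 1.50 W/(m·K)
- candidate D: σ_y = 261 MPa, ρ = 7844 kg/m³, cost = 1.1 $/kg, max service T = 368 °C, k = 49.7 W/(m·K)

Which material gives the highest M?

candidate D

Screen on constraints: cost ≤ 3.5 $/kg; max service T ≥ 259 °C; k ≥ 25.6 W/(m·K). Survivors: candidate B, candidate D.
Per-candidate index values:
  candidate D: M = 33.3 kN·m/kg
  candidate B: M = 28.6 kN·m/kg
Candidate D ranks first.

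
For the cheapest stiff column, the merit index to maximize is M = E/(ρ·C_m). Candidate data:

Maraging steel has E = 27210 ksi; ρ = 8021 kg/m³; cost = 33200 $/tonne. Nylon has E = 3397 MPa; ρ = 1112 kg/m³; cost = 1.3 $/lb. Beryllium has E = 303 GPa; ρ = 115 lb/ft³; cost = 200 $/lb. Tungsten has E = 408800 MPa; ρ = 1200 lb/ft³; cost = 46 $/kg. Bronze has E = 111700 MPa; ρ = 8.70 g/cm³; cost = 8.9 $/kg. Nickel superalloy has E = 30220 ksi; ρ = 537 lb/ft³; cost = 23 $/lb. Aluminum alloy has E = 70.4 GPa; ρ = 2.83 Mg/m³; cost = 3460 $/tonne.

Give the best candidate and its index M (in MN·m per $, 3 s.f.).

Putting every candidate on a common basis:
  maraging steel: E = 187.6 GPa, ρ = 8021 kg/m³, cost = 33.20 $/kg
  nylon: E = 3.397 GPa, ρ = 1112 kg/m³, cost = 2.866 $/kg
  beryllium: E = 303.0 GPa, ρ = 1842 kg/m³, cost = 440.9 $/kg
  tungsten: E = 408.8 GPa, ρ = 19220 kg/m³, cost = 46.00 $/kg
  bronze: E = 111.7 GPa, ρ = 8700 kg/m³, cost = 8.900 $/kg
  nickel superalloy: E = 208.4 GPa, ρ = 8602 kg/m³, cost = 50.71 $/kg
  aluminum alloy: E = 70.40 GPa, ρ = 2830 kg/m³, cost = 3.460 $/kg
  aluminum alloy: M = 7.19 MN·m per $
  bronze: M = 1.44 MN·m per $
  nylon: M = 1.07 MN·m per $
  maraging steel: M = 0.705 MN·m per $
  nickel superalloy: M = 0.478 MN·m per $
  tungsten: M = 0.462 MN·m per $
  beryllium: M = 0.373 MN·m per $
The maximum is for aluminum alloy.

aluminum alloy, M = 7.19 MN·m per $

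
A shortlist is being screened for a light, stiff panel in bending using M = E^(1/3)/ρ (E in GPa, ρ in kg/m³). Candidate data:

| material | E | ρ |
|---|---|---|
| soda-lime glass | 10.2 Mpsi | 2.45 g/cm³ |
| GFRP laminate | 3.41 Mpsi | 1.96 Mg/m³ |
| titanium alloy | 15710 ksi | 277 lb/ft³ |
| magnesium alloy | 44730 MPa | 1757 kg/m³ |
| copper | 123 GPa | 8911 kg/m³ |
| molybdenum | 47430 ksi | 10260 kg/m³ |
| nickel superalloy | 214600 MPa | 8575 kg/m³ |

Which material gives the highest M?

magnesium alloy

Putting every candidate on a common basis:
  soda-lime glass: E = 70.33 GPa, ρ = 2450 kg/m³
  GFRP laminate: E = 23.51 GPa, ρ = 1960 kg/m³
  titanium alloy: E = 108.3 GPa, ρ = 4437 kg/m³
  magnesium alloy: E = 44.73 GPa, ρ = 1757 kg/m³
  copper: E = 123.0 GPa, ρ = 8911 kg/m³
  molybdenum: E = 327.0 GPa, ρ = 10260 kg/m³
  nickel superalloy: E = 214.6 GPa, ρ = 8575 kg/m³
  magnesium alloy: M = 2.02×10⁻³
  soda-lime glass: M = 1.68×10⁻³
  GFRP laminate: M = 1.46×10⁻³
  titanium alloy: M = 1.07×10⁻³
  nickel superalloy: M = 0.698×10⁻³
  molybdenum: M = 0.671×10⁻³
  copper: M = 0.558×10⁻³
Magnesium alloy ranks first.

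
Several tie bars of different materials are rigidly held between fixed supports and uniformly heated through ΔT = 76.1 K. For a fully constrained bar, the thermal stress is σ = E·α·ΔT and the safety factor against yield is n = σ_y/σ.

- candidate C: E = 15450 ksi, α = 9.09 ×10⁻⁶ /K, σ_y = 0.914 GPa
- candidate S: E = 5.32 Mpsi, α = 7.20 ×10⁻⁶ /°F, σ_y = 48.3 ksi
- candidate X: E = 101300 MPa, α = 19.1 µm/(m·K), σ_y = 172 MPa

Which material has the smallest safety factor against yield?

candidate X

Per material, after unit conversion:
  candidate C: E = 106.5, α = 9.09, σ_y = 914.0 → σ = 73.7 MPa, n = 12.4
  candidate S: E = 36.68, α = 13.0, σ_y = 333.0 → σ = 36.2 MPa, n = 9.21
  candidate X: E = 101.3, α = 19.1, σ_y = 172.0 → σ = 147 MPa, n = 1.17
Candidate X has the lowest safety factor, n = 1.17.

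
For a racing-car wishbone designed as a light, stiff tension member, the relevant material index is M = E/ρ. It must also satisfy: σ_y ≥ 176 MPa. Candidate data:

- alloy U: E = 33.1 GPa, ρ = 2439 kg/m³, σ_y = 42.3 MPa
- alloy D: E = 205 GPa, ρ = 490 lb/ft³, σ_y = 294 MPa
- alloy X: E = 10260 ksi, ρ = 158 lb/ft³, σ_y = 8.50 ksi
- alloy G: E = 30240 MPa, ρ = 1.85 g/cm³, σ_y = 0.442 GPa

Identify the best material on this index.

Screen on constraints: σ_y ≥ 176 MPa. Survivors: alloy D, alloy G.
Convert each candidate to consistent units, then evaluate M:
  alloy D: E = 205.0 GPa, ρ = 7849 kg/m³
  alloy G: E = 30.24 GPa, ρ = 1850 kg/m³
  alloy D: M = 26.1 MN·m/kg
  alloy G: M = 16.3 MN·m/kg
Highest index: alloy D.

alloy D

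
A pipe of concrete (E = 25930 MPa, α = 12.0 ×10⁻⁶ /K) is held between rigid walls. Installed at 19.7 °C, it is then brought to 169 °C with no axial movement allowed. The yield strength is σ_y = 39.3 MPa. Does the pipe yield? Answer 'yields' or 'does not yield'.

yields

E = 25930 MPa = 25.93 GPa.
ΔT = 149.3 K. Constrained thermal stress σ = E·α·ΔT = 25.93×10³ MPa × 12.0×10⁻⁶ × 149.3 = 46.5 MPa (compressive).
Compare to σ_y = 39.3 MPa: σ ≥ σ_y, so it yields.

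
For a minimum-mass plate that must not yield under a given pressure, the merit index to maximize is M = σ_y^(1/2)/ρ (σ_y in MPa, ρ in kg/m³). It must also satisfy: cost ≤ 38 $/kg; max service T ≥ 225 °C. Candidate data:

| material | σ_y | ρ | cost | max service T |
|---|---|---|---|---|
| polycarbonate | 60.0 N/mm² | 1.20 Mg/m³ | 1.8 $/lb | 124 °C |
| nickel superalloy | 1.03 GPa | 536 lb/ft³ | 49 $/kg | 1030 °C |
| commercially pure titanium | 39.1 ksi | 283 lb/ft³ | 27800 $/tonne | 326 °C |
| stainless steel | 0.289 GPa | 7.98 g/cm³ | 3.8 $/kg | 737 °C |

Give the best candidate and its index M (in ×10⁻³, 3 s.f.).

commercially pure titanium, M = 3.62×10⁻³

Screen on constraints: cost ≤ 38 $/kg; max service T ≥ 225 °C. Survivors: commercially pure titanium, stainless steel.
Convert each candidate to consistent units, then evaluate M:
  commercially pure titanium: σ_y = 269.6 MPa, ρ = 4533 kg/m³
  stainless steel: σ_y = 289.0 MPa, ρ = 7980 kg/m³
  commercially pure titanium: M = 3.62×10⁻³
  stainless steel: M = 2.13×10⁻³
Highest index: commercially pure titanium.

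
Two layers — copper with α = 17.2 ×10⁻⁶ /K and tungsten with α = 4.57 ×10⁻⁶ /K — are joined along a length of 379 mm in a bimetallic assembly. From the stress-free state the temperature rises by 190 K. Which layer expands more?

copper

α(copper) = 17.2×10⁻⁶/K vs α(tungsten) = 4.57×10⁻⁶/K.
Higher α expands more for the same ΔT: copper.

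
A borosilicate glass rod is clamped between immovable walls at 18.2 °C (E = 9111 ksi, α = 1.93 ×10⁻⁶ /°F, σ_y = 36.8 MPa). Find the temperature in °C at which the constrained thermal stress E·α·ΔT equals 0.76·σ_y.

146 °C

E = 9111 ksi = 62.82 GPa.
α = 1.93×10⁻⁶/°F × 9/5 = 3.47×10⁻⁶/K.
E·α·ΔT = 27.97 MPa ⇒ ΔT = 27.97 / (62.82×10³ × 3.47×10⁻⁶) = 128.2 K.
T = 18.2 + 128.2 = 146.4 °C.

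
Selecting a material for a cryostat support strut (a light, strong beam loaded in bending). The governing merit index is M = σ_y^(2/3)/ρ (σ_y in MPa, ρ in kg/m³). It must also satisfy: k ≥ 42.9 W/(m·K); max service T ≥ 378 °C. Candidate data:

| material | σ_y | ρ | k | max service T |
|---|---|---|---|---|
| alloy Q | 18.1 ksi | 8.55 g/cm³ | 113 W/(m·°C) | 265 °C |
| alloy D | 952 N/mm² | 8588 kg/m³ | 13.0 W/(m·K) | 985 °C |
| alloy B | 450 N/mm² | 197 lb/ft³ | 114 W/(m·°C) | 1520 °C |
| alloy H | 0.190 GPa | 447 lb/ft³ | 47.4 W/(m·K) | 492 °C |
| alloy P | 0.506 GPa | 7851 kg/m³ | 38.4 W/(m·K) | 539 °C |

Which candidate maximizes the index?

Screen on constraints: k ≥ 42.9 W/(m·K); max service T ≥ 378 °C. Survivors: alloy B, alloy H.
Putting every candidate on a common basis:
  alloy B: σ_y = 450.0 MPa, ρ = 3156 kg/m³
  alloy H: σ_y = 190.0 MPa, ρ = 7160 kg/m³
  alloy B: M = 18.6×10⁻³
  alloy H: M = 4.62×10⁻³
Alloy B has the largest M.

alloy B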